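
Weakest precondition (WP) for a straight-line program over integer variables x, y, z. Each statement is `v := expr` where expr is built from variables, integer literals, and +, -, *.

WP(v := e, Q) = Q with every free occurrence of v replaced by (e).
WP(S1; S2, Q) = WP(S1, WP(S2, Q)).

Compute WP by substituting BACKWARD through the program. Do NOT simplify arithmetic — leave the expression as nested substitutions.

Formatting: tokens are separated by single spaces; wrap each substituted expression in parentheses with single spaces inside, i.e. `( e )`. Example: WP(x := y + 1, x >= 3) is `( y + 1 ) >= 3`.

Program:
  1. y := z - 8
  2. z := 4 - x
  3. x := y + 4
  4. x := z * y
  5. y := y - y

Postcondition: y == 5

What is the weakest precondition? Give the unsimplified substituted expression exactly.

post: y == 5
stmt 5: y := y - y  -- replace 1 occurrence(s) of y with (y - y)
  => ( y - y ) == 5
stmt 4: x := z * y  -- replace 0 occurrence(s) of x with (z * y)
  => ( y - y ) == 5
stmt 3: x := y + 4  -- replace 0 occurrence(s) of x with (y + 4)
  => ( y - y ) == 5
stmt 2: z := 4 - x  -- replace 0 occurrence(s) of z with (4 - x)
  => ( y - y ) == 5
stmt 1: y := z - 8  -- replace 2 occurrence(s) of y with (z - 8)
  => ( ( z - 8 ) - ( z - 8 ) ) == 5

Answer: ( ( z - 8 ) - ( z - 8 ) ) == 5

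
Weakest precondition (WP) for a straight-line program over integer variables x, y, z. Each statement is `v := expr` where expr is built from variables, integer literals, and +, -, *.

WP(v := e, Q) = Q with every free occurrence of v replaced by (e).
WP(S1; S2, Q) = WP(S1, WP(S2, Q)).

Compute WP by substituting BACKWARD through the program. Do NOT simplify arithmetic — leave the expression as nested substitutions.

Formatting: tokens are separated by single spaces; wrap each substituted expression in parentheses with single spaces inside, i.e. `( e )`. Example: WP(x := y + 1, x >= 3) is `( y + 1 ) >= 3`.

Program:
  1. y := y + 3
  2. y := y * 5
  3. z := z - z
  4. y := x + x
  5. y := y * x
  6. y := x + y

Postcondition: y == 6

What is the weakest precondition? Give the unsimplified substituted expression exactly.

Answer: ( x + ( ( x + x ) * x ) ) == 6

Derivation:
post: y == 6
stmt 6: y := x + y  -- replace 1 occurrence(s) of y with (x + y)
  => ( x + y ) == 6
stmt 5: y := y * x  -- replace 1 occurrence(s) of y with (y * x)
  => ( x + ( y * x ) ) == 6
stmt 4: y := x + x  -- replace 1 occurrence(s) of y with (x + x)
  => ( x + ( ( x + x ) * x ) ) == 6
stmt 3: z := z - z  -- replace 0 occurrence(s) of z with (z - z)
  => ( x + ( ( x + x ) * x ) ) == 6
stmt 2: y := y * 5  -- replace 0 occurrence(s) of y with (y * 5)
  => ( x + ( ( x + x ) * x ) ) == 6
stmt 1: y := y + 3  -- replace 0 occurrence(s) of y with (y + 3)
  => ( x + ( ( x + x ) * x ) ) == 6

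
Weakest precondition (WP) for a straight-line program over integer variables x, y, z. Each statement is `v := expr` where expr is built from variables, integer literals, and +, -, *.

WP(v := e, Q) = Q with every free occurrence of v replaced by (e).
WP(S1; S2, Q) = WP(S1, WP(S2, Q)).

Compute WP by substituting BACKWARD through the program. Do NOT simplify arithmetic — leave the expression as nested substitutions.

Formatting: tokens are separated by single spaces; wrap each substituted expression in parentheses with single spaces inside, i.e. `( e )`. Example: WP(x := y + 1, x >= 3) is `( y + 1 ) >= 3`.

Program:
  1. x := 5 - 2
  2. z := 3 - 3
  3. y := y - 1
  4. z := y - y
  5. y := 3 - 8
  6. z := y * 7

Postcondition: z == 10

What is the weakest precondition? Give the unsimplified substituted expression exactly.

post: z == 10
stmt 6: z := y * 7  -- replace 1 occurrence(s) of z with (y * 7)
  => ( y * 7 ) == 10
stmt 5: y := 3 - 8  -- replace 1 occurrence(s) of y with (3 - 8)
  => ( ( 3 - 8 ) * 7 ) == 10
stmt 4: z := y - y  -- replace 0 occurrence(s) of z with (y - y)
  => ( ( 3 - 8 ) * 7 ) == 10
stmt 3: y := y - 1  -- replace 0 occurrence(s) of y with (y - 1)
  => ( ( 3 - 8 ) * 7 ) == 10
stmt 2: z := 3 - 3  -- replace 0 occurrence(s) of z with (3 - 3)
  => ( ( 3 - 8 ) * 7 ) == 10
stmt 1: x := 5 - 2  -- replace 0 occurrence(s) of x with (5 - 2)
  => ( ( 3 - 8 ) * 7 ) == 10

Answer: ( ( 3 - 8 ) * 7 ) == 10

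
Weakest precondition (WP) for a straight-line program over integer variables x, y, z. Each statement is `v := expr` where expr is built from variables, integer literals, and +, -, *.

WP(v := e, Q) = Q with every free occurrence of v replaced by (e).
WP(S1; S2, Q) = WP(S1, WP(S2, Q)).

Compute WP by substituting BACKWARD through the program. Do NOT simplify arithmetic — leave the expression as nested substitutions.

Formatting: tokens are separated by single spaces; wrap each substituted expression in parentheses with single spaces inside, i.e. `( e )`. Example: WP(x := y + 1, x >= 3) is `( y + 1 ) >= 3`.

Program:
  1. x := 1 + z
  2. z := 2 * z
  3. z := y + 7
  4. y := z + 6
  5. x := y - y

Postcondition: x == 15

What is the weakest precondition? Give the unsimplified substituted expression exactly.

Answer: ( ( ( y + 7 ) + 6 ) - ( ( y + 7 ) + 6 ) ) == 15

Derivation:
post: x == 15
stmt 5: x := y - y  -- replace 1 occurrence(s) of x with (y - y)
  => ( y - y ) == 15
stmt 4: y := z + 6  -- replace 2 occurrence(s) of y with (z + 6)
  => ( ( z + 6 ) - ( z + 6 ) ) == 15
stmt 3: z := y + 7  -- replace 2 occurrence(s) of z with (y + 7)
  => ( ( ( y + 7 ) + 6 ) - ( ( y + 7 ) + 6 ) ) == 15
stmt 2: z := 2 * z  -- replace 0 occurrence(s) of z with (2 * z)
  => ( ( ( y + 7 ) + 6 ) - ( ( y + 7 ) + 6 ) ) == 15
stmt 1: x := 1 + z  -- replace 0 occurrence(s) of x with (1 + z)
  => ( ( ( y + 7 ) + 6 ) - ( ( y + 7 ) + 6 ) ) == 15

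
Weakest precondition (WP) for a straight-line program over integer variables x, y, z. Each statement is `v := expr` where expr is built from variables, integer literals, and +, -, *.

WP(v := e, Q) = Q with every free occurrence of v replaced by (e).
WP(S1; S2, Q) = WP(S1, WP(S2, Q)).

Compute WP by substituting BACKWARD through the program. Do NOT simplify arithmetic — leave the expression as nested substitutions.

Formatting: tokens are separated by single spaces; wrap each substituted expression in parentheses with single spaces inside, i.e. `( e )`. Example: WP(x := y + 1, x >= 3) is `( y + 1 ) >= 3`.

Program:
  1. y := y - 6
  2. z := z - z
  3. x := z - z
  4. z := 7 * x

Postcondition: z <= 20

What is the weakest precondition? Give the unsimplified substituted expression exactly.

post: z <= 20
stmt 4: z := 7 * x  -- replace 1 occurrence(s) of z with (7 * x)
  => ( 7 * x ) <= 20
stmt 3: x := z - z  -- replace 1 occurrence(s) of x with (z - z)
  => ( 7 * ( z - z ) ) <= 20
stmt 2: z := z - z  -- replace 2 occurrence(s) of z with (z - z)
  => ( 7 * ( ( z - z ) - ( z - z ) ) ) <= 20
stmt 1: y := y - 6  -- replace 0 occurrence(s) of y with (y - 6)
  => ( 7 * ( ( z - z ) - ( z - z ) ) ) <= 20

Answer: ( 7 * ( ( z - z ) - ( z - z ) ) ) <= 20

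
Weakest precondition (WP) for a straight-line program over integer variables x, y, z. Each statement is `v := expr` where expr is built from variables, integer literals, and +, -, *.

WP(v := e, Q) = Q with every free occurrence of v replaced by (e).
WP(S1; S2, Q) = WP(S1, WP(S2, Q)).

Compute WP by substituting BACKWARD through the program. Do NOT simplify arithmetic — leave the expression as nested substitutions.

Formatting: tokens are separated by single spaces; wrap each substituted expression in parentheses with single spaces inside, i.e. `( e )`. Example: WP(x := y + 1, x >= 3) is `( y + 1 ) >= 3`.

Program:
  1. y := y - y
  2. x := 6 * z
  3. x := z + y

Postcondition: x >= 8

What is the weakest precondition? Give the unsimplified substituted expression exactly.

post: x >= 8
stmt 3: x := z + y  -- replace 1 occurrence(s) of x with (z + y)
  => ( z + y ) >= 8
stmt 2: x := 6 * z  -- replace 0 occurrence(s) of x with (6 * z)
  => ( z + y ) >= 8
stmt 1: y := y - y  -- replace 1 occurrence(s) of y with (y - y)
  => ( z + ( y - y ) ) >= 8

Answer: ( z + ( y - y ) ) >= 8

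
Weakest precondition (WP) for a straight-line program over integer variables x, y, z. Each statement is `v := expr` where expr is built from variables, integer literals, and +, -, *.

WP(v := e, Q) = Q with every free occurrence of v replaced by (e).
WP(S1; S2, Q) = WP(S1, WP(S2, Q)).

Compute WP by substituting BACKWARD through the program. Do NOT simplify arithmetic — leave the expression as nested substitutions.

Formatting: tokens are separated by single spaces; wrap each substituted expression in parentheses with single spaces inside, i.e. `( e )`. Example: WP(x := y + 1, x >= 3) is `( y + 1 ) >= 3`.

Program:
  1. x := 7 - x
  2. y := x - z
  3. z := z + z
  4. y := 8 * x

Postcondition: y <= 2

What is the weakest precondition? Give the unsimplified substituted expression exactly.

post: y <= 2
stmt 4: y := 8 * x  -- replace 1 occurrence(s) of y with (8 * x)
  => ( 8 * x ) <= 2
stmt 3: z := z + z  -- replace 0 occurrence(s) of z with (z + z)
  => ( 8 * x ) <= 2
stmt 2: y := x - z  -- replace 0 occurrence(s) of y with (x - z)
  => ( 8 * x ) <= 2
stmt 1: x := 7 - x  -- replace 1 occurrence(s) of x with (7 - x)
  => ( 8 * ( 7 - x ) ) <= 2

Answer: ( 8 * ( 7 - x ) ) <= 2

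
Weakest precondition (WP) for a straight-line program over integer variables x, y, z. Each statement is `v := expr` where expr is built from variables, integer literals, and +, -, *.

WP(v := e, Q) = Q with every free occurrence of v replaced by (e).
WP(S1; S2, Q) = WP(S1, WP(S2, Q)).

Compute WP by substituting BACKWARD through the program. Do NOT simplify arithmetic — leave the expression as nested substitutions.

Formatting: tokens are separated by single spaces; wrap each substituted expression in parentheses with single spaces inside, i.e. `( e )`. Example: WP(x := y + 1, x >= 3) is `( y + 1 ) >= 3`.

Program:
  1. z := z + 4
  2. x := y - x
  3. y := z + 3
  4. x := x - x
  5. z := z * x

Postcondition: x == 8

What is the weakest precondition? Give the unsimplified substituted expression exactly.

Answer: ( ( y - x ) - ( y - x ) ) == 8

Derivation:
post: x == 8
stmt 5: z := z * x  -- replace 0 occurrence(s) of z with (z * x)
  => x == 8
stmt 4: x := x - x  -- replace 1 occurrence(s) of x with (x - x)
  => ( x - x ) == 8
stmt 3: y := z + 3  -- replace 0 occurrence(s) of y with (z + 3)
  => ( x - x ) == 8
stmt 2: x := y - x  -- replace 2 occurrence(s) of x with (y - x)
  => ( ( y - x ) - ( y - x ) ) == 8
stmt 1: z := z + 4  -- replace 0 occurrence(s) of z with (z + 4)
  => ( ( y - x ) - ( y - x ) ) == 8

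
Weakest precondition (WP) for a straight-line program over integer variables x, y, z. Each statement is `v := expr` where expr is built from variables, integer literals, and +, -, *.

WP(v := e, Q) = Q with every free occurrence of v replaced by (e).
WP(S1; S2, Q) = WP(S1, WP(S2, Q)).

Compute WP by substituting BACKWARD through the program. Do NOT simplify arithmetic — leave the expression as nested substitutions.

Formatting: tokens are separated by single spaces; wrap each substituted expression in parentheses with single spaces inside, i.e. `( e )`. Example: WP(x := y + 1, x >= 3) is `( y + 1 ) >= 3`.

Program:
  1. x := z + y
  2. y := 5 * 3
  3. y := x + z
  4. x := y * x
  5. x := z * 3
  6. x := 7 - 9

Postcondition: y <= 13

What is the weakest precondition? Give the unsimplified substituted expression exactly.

post: y <= 13
stmt 6: x := 7 - 9  -- replace 0 occurrence(s) of x with (7 - 9)
  => y <= 13
stmt 5: x := z * 3  -- replace 0 occurrence(s) of x with (z * 3)
  => y <= 13
stmt 4: x := y * x  -- replace 0 occurrence(s) of x with (y * x)
  => y <= 13
stmt 3: y := x + z  -- replace 1 occurrence(s) of y with (x + z)
  => ( x + z ) <= 13
stmt 2: y := 5 * 3  -- replace 0 occurrence(s) of y with (5 * 3)
  => ( x + z ) <= 13
stmt 1: x := z + y  -- replace 1 occurrence(s) of x with (z + y)
  => ( ( z + y ) + z ) <= 13

Answer: ( ( z + y ) + z ) <= 13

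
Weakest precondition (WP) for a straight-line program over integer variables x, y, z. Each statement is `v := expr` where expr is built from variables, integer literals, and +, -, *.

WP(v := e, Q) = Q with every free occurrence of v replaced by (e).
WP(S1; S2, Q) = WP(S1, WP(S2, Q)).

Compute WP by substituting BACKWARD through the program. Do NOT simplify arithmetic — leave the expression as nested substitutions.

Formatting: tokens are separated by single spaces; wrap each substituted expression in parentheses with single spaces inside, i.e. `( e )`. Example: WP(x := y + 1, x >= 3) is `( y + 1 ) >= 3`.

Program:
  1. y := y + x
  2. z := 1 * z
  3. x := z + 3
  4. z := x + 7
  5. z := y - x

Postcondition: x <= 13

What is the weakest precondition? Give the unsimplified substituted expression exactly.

post: x <= 13
stmt 5: z := y - x  -- replace 0 occurrence(s) of z with (y - x)
  => x <= 13
stmt 4: z := x + 7  -- replace 0 occurrence(s) of z with (x + 7)
  => x <= 13
stmt 3: x := z + 3  -- replace 1 occurrence(s) of x with (z + 3)
  => ( z + 3 ) <= 13
stmt 2: z := 1 * z  -- replace 1 occurrence(s) of z with (1 * z)
  => ( ( 1 * z ) + 3 ) <= 13
stmt 1: y := y + x  -- replace 0 occurrence(s) of y with (y + x)
  => ( ( 1 * z ) + 3 ) <= 13

Answer: ( ( 1 * z ) + 3 ) <= 13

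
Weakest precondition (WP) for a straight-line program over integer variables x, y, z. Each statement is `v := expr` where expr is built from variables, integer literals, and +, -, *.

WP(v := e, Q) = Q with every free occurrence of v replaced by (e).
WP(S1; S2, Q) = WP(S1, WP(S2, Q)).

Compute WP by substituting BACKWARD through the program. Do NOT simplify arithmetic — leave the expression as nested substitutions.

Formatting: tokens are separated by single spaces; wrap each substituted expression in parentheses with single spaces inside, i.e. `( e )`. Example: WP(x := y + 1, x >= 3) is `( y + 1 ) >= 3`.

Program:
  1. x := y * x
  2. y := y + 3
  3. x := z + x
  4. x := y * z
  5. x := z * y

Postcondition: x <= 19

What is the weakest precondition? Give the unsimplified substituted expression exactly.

post: x <= 19
stmt 5: x := z * y  -- replace 1 occurrence(s) of x with (z * y)
  => ( z * y ) <= 19
stmt 4: x := y * z  -- replace 0 occurrence(s) of x with (y * z)
  => ( z * y ) <= 19
stmt 3: x := z + x  -- replace 0 occurrence(s) of x with (z + x)
  => ( z * y ) <= 19
stmt 2: y := y + 3  -- replace 1 occurrence(s) of y with (y + 3)
  => ( z * ( y + 3 ) ) <= 19
stmt 1: x := y * x  -- replace 0 occurrence(s) of x with (y * x)
  => ( z * ( y + 3 ) ) <= 19

Answer: ( z * ( y + 3 ) ) <= 19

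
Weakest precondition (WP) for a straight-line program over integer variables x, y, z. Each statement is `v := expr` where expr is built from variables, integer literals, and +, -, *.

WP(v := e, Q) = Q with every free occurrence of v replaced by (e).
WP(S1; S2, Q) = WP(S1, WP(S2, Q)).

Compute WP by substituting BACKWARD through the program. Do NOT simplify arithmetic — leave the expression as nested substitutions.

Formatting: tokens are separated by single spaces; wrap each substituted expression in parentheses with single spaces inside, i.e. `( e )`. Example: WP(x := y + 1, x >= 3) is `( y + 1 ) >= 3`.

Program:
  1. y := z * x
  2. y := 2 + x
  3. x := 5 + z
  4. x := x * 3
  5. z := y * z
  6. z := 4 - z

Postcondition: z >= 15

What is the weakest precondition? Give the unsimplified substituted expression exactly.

Answer: ( 4 - ( ( 2 + x ) * z ) ) >= 15

Derivation:
post: z >= 15
stmt 6: z := 4 - z  -- replace 1 occurrence(s) of z with (4 - z)
  => ( 4 - z ) >= 15
stmt 5: z := y * z  -- replace 1 occurrence(s) of z with (y * z)
  => ( 4 - ( y * z ) ) >= 15
stmt 4: x := x * 3  -- replace 0 occurrence(s) of x with (x * 3)
  => ( 4 - ( y * z ) ) >= 15
stmt 3: x := 5 + z  -- replace 0 occurrence(s) of x with (5 + z)
  => ( 4 - ( y * z ) ) >= 15
stmt 2: y := 2 + x  -- replace 1 occurrence(s) of y with (2 + x)
  => ( 4 - ( ( 2 + x ) * z ) ) >= 15
stmt 1: y := z * x  -- replace 0 occurrence(s) of y with (z * x)
  => ( 4 - ( ( 2 + x ) * z ) ) >= 15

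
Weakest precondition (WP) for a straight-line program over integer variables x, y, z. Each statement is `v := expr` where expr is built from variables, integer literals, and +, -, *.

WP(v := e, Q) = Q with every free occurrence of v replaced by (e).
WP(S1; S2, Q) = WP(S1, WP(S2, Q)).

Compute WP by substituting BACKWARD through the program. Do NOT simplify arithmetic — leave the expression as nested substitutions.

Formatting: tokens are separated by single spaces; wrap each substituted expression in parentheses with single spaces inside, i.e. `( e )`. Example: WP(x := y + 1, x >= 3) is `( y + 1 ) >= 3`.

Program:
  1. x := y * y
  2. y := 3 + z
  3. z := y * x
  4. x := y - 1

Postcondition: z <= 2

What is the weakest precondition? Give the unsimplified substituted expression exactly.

post: z <= 2
stmt 4: x := y - 1  -- replace 0 occurrence(s) of x with (y - 1)
  => z <= 2
stmt 3: z := y * x  -- replace 1 occurrence(s) of z with (y * x)
  => ( y * x ) <= 2
stmt 2: y := 3 + z  -- replace 1 occurrence(s) of y with (3 + z)
  => ( ( 3 + z ) * x ) <= 2
stmt 1: x := y * y  -- replace 1 occurrence(s) of x with (y * y)
  => ( ( 3 + z ) * ( y * y ) ) <= 2

Answer: ( ( 3 + z ) * ( y * y ) ) <= 2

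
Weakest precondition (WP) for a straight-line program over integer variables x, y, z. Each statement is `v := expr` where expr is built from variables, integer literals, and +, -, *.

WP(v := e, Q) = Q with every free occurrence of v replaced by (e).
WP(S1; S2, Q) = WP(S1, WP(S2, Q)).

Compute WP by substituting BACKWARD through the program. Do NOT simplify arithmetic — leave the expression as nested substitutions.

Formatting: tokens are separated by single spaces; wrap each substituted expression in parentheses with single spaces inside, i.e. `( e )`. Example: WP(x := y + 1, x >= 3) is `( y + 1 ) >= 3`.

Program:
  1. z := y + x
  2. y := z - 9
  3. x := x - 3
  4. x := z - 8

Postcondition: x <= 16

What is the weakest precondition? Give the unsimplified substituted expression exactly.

Answer: ( ( y + x ) - 8 ) <= 16

Derivation:
post: x <= 16
stmt 4: x := z - 8  -- replace 1 occurrence(s) of x with (z - 8)
  => ( z - 8 ) <= 16
stmt 3: x := x - 3  -- replace 0 occurrence(s) of x with (x - 3)
  => ( z - 8 ) <= 16
stmt 2: y := z - 9  -- replace 0 occurrence(s) of y with (z - 9)
  => ( z - 8 ) <= 16
stmt 1: z := y + x  -- replace 1 occurrence(s) of z with (y + x)
  => ( ( y + x ) - 8 ) <= 16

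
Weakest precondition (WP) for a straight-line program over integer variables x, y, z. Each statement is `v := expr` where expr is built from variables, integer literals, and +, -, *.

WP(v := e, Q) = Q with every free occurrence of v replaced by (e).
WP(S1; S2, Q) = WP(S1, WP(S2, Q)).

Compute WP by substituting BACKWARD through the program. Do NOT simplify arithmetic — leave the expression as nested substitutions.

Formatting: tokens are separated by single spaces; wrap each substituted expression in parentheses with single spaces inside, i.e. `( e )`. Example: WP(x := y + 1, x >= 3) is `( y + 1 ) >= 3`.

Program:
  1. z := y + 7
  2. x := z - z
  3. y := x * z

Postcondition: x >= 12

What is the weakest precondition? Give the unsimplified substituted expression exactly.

Answer: ( ( y + 7 ) - ( y + 7 ) ) >= 12

Derivation:
post: x >= 12
stmt 3: y := x * z  -- replace 0 occurrence(s) of y with (x * z)
  => x >= 12
stmt 2: x := z - z  -- replace 1 occurrence(s) of x with (z - z)
  => ( z - z ) >= 12
stmt 1: z := y + 7  -- replace 2 occurrence(s) of z with (y + 7)
  => ( ( y + 7 ) - ( y + 7 ) ) >= 12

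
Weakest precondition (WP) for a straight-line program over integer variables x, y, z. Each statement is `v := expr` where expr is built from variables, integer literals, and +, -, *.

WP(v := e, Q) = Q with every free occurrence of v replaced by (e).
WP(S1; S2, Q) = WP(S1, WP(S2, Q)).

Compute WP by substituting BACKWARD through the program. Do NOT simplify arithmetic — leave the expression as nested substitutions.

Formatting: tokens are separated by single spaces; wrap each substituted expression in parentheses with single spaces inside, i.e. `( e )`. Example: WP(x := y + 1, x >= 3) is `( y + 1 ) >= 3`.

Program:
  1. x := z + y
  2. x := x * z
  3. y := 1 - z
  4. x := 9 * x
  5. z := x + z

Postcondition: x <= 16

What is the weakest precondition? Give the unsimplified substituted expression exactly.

post: x <= 16
stmt 5: z := x + z  -- replace 0 occurrence(s) of z with (x + z)
  => x <= 16
stmt 4: x := 9 * x  -- replace 1 occurrence(s) of x with (9 * x)
  => ( 9 * x ) <= 16
stmt 3: y := 1 - z  -- replace 0 occurrence(s) of y with (1 - z)
  => ( 9 * x ) <= 16
stmt 2: x := x * z  -- replace 1 occurrence(s) of x with (x * z)
  => ( 9 * ( x * z ) ) <= 16
stmt 1: x := z + y  -- replace 1 occurrence(s) of x with (z + y)
  => ( 9 * ( ( z + y ) * z ) ) <= 16

Answer: ( 9 * ( ( z + y ) * z ) ) <= 16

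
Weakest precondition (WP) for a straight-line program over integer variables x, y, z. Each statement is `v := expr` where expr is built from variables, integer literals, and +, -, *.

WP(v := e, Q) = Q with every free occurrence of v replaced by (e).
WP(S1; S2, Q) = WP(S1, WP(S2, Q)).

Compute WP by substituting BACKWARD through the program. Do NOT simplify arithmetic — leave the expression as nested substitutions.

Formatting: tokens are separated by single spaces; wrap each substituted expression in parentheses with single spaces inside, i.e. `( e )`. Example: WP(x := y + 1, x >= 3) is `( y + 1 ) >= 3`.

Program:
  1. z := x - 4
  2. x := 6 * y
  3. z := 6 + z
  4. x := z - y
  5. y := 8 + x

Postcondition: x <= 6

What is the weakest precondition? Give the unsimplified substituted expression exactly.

post: x <= 6
stmt 5: y := 8 + x  -- replace 0 occurrence(s) of y with (8 + x)
  => x <= 6
stmt 4: x := z - y  -- replace 1 occurrence(s) of x with (z - y)
  => ( z - y ) <= 6
stmt 3: z := 6 + z  -- replace 1 occurrence(s) of z with (6 + z)
  => ( ( 6 + z ) - y ) <= 6
stmt 2: x := 6 * y  -- replace 0 occurrence(s) of x with (6 * y)
  => ( ( 6 + z ) - y ) <= 6
stmt 1: z := x - 4  -- replace 1 occurrence(s) of z with (x - 4)
  => ( ( 6 + ( x - 4 ) ) - y ) <= 6

Answer: ( ( 6 + ( x - 4 ) ) - y ) <= 6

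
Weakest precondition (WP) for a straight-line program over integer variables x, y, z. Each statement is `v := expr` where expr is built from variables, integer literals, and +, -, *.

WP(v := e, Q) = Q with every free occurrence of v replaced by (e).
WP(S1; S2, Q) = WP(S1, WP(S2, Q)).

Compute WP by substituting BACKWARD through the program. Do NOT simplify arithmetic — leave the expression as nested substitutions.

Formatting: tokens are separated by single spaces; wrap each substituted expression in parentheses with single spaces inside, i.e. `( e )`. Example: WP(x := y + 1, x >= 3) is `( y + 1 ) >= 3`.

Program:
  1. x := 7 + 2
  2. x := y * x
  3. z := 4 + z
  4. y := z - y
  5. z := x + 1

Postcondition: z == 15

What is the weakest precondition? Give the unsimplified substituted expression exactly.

Answer: ( ( y * ( 7 + 2 ) ) + 1 ) == 15

Derivation:
post: z == 15
stmt 5: z := x + 1  -- replace 1 occurrence(s) of z with (x + 1)
  => ( x + 1 ) == 15
stmt 4: y := z - y  -- replace 0 occurrence(s) of y with (z - y)
  => ( x + 1 ) == 15
stmt 3: z := 4 + z  -- replace 0 occurrence(s) of z with (4 + z)
  => ( x + 1 ) == 15
stmt 2: x := y * x  -- replace 1 occurrence(s) of x with (y * x)
  => ( ( y * x ) + 1 ) == 15
stmt 1: x := 7 + 2  -- replace 1 occurrence(s) of x with (7 + 2)
  => ( ( y * ( 7 + 2 ) ) + 1 ) == 15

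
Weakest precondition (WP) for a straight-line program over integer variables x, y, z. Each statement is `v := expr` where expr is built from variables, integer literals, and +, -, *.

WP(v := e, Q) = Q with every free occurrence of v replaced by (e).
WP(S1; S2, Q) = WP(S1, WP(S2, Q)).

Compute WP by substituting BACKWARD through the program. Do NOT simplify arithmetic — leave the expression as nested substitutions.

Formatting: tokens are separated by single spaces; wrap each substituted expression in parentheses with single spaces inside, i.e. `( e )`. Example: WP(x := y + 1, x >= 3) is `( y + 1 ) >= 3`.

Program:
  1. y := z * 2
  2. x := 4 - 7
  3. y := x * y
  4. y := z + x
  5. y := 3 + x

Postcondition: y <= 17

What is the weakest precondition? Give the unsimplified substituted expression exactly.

post: y <= 17
stmt 5: y := 3 + x  -- replace 1 occurrence(s) of y with (3 + x)
  => ( 3 + x ) <= 17
stmt 4: y := z + x  -- replace 0 occurrence(s) of y with (z + x)
  => ( 3 + x ) <= 17
stmt 3: y := x * y  -- replace 0 occurrence(s) of y with (x * y)
  => ( 3 + x ) <= 17
stmt 2: x := 4 - 7  -- replace 1 occurrence(s) of x with (4 - 7)
  => ( 3 + ( 4 - 7 ) ) <= 17
stmt 1: y := z * 2  -- replace 0 occurrence(s) of y with (z * 2)
  => ( 3 + ( 4 - 7 ) ) <= 17

Answer: ( 3 + ( 4 - 7 ) ) <= 17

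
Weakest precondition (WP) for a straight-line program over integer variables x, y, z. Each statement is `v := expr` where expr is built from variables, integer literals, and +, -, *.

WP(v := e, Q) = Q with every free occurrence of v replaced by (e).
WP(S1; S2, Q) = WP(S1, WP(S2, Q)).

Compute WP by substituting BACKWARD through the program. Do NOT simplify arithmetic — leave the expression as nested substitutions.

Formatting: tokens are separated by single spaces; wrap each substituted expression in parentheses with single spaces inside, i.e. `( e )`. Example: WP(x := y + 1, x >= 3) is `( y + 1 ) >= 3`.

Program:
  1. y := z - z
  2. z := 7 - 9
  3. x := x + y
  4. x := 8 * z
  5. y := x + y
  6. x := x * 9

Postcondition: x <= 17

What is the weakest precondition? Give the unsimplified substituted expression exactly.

post: x <= 17
stmt 6: x := x * 9  -- replace 1 occurrence(s) of x with (x * 9)
  => ( x * 9 ) <= 17
stmt 5: y := x + y  -- replace 0 occurrence(s) of y with (x + y)
  => ( x * 9 ) <= 17
stmt 4: x := 8 * z  -- replace 1 occurrence(s) of x with (8 * z)
  => ( ( 8 * z ) * 9 ) <= 17
stmt 3: x := x + y  -- replace 0 occurrence(s) of x with (x + y)
  => ( ( 8 * z ) * 9 ) <= 17
stmt 2: z := 7 - 9  -- replace 1 occurrence(s) of z with (7 - 9)
  => ( ( 8 * ( 7 - 9 ) ) * 9 ) <= 17
stmt 1: y := z - z  -- replace 0 occurrence(s) of y with (z - z)
  => ( ( 8 * ( 7 - 9 ) ) * 9 ) <= 17

Answer: ( ( 8 * ( 7 - 9 ) ) * 9 ) <= 17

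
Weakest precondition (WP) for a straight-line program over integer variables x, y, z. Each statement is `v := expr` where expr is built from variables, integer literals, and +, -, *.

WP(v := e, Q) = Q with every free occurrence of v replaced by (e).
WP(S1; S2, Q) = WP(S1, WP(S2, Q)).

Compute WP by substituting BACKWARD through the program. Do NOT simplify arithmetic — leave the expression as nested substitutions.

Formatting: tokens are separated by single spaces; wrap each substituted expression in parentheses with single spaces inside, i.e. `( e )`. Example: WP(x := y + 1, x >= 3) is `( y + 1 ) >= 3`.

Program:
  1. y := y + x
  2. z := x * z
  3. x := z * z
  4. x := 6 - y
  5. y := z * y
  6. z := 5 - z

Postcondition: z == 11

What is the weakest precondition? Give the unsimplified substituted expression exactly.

post: z == 11
stmt 6: z := 5 - z  -- replace 1 occurrence(s) of z with (5 - z)
  => ( 5 - z ) == 11
stmt 5: y := z * y  -- replace 0 occurrence(s) of y with (z * y)
  => ( 5 - z ) == 11
stmt 4: x := 6 - y  -- replace 0 occurrence(s) of x with (6 - y)
  => ( 5 - z ) == 11
stmt 3: x := z * z  -- replace 0 occurrence(s) of x with (z * z)
  => ( 5 - z ) == 11
stmt 2: z := x * z  -- replace 1 occurrence(s) of z with (x * z)
  => ( 5 - ( x * z ) ) == 11
stmt 1: y := y + x  -- replace 0 occurrence(s) of y with (y + x)
  => ( 5 - ( x * z ) ) == 11

Answer: ( 5 - ( x * z ) ) == 11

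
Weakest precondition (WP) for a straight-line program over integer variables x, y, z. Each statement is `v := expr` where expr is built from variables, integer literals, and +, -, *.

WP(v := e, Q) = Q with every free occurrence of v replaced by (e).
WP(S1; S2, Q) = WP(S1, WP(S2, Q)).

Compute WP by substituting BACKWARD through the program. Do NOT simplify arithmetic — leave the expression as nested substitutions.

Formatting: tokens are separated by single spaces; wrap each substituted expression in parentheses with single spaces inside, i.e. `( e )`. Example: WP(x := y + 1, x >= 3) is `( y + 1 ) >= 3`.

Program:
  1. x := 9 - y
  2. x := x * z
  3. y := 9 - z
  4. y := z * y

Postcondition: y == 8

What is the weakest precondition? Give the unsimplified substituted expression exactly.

post: y == 8
stmt 4: y := z * y  -- replace 1 occurrence(s) of y with (z * y)
  => ( z * y ) == 8
stmt 3: y := 9 - z  -- replace 1 occurrence(s) of y with (9 - z)
  => ( z * ( 9 - z ) ) == 8
stmt 2: x := x * z  -- replace 0 occurrence(s) of x with (x * z)
  => ( z * ( 9 - z ) ) == 8
stmt 1: x := 9 - y  -- replace 0 occurrence(s) of x with (9 - y)
  => ( z * ( 9 - z ) ) == 8

Answer: ( z * ( 9 - z ) ) == 8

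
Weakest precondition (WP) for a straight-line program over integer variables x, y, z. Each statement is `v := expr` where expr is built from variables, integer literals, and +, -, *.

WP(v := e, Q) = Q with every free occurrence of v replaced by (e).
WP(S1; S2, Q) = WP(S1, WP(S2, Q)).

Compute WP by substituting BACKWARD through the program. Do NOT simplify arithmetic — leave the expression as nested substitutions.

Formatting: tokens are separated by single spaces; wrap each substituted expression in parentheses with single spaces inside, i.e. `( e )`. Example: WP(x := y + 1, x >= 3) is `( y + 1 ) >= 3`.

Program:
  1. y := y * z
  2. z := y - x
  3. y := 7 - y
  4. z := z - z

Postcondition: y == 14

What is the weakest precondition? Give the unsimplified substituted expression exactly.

post: y == 14
stmt 4: z := z - z  -- replace 0 occurrence(s) of z with (z - z)
  => y == 14
stmt 3: y := 7 - y  -- replace 1 occurrence(s) of y with (7 - y)
  => ( 7 - y ) == 14
stmt 2: z := y - x  -- replace 0 occurrence(s) of z with (y - x)
  => ( 7 - y ) == 14
stmt 1: y := y * z  -- replace 1 occurrence(s) of y with (y * z)
  => ( 7 - ( y * z ) ) == 14

Answer: ( 7 - ( y * z ) ) == 14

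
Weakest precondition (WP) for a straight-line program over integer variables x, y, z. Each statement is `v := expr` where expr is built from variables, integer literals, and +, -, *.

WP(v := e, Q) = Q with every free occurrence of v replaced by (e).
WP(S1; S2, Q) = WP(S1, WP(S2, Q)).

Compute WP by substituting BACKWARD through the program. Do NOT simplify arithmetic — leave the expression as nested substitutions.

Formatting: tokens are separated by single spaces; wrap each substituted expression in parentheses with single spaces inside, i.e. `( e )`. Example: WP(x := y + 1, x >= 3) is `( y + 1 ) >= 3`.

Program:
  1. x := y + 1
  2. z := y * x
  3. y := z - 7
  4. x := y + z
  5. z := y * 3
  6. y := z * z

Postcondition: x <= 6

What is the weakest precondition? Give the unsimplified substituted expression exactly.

Answer: ( ( ( y * ( y + 1 ) ) - 7 ) + ( y * ( y + 1 ) ) ) <= 6

Derivation:
post: x <= 6
stmt 6: y := z * z  -- replace 0 occurrence(s) of y with (z * z)
  => x <= 6
stmt 5: z := y * 3  -- replace 0 occurrence(s) of z with (y * 3)
  => x <= 6
stmt 4: x := y + z  -- replace 1 occurrence(s) of x with (y + z)
  => ( y + z ) <= 6
stmt 3: y := z - 7  -- replace 1 occurrence(s) of y with (z - 7)
  => ( ( z - 7 ) + z ) <= 6
stmt 2: z := y * x  -- replace 2 occurrence(s) of z with (y * x)
  => ( ( ( y * x ) - 7 ) + ( y * x ) ) <= 6
stmt 1: x := y + 1  -- replace 2 occurrence(s) of x with (y + 1)
  => ( ( ( y * ( y + 1 ) ) - 7 ) + ( y * ( y + 1 ) ) ) <= 6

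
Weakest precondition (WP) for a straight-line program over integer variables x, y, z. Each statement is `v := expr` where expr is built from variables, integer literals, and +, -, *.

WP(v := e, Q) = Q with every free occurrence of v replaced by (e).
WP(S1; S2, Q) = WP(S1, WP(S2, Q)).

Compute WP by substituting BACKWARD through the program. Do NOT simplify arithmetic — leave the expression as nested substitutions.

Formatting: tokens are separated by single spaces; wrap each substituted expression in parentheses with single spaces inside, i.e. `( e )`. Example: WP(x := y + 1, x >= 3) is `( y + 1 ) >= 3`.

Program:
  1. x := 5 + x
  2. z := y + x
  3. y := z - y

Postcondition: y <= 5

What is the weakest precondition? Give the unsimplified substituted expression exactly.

post: y <= 5
stmt 3: y := z - y  -- replace 1 occurrence(s) of y with (z - y)
  => ( z - y ) <= 5
stmt 2: z := y + x  -- replace 1 occurrence(s) of z with (y + x)
  => ( ( y + x ) - y ) <= 5
stmt 1: x := 5 + x  -- replace 1 occurrence(s) of x with (5 + x)
  => ( ( y + ( 5 + x ) ) - y ) <= 5

Answer: ( ( y + ( 5 + x ) ) - y ) <= 5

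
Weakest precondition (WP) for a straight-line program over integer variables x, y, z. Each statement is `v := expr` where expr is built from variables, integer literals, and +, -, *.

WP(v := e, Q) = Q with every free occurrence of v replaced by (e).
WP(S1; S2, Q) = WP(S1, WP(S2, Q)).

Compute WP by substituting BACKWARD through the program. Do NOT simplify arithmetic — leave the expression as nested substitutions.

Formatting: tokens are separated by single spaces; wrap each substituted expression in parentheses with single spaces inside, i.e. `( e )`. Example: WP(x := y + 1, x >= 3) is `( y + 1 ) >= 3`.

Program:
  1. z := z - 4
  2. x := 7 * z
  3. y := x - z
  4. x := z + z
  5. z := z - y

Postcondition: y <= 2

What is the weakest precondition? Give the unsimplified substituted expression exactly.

post: y <= 2
stmt 5: z := z - y  -- replace 0 occurrence(s) of z with (z - y)
  => y <= 2
stmt 4: x := z + z  -- replace 0 occurrence(s) of x with (z + z)
  => y <= 2
stmt 3: y := x - z  -- replace 1 occurrence(s) of y with (x - z)
  => ( x - z ) <= 2
stmt 2: x := 7 * z  -- replace 1 occurrence(s) of x with (7 * z)
  => ( ( 7 * z ) - z ) <= 2
stmt 1: z := z - 4  -- replace 2 occurrence(s) of z with (z - 4)
  => ( ( 7 * ( z - 4 ) ) - ( z - 4 ) ) <= 2

Answer: ( ( 7 * ( z - 4 ) ) - ( z - 4 ) ) <= 2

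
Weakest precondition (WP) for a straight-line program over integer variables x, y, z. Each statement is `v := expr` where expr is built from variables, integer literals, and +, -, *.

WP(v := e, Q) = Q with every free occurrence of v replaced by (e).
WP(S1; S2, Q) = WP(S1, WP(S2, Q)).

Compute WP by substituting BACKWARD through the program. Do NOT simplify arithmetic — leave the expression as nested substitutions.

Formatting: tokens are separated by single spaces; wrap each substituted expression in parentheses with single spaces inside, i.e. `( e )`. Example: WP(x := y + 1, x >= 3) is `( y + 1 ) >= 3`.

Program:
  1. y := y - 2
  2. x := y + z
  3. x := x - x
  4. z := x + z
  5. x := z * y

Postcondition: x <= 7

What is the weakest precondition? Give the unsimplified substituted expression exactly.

post: x <= 7
stmt 5: x := z * y  -- replace 1 occurrence(s) of x with (z * y)
  => ( z * y ) <= 7
stmt 4: z := x + z  -- replace 1 occurrence(s) of z with (x + z)
  => ( ( x + z ) * y ) <= 7
stmt 3: x := x - x  -- replace 1 occurrence(s) of x with (x - x)
  => ( ( ( x - x ) + z ) * y ) <= 7
stmt 2: x := y + z  -- replace 2 occurrence(s) of x with (y + z)
  => ( ( ( ( y + z ) - ( y + z ) ) + z ) * y ) <= 7
stmt 1: y := y - 2  -- replace 3 occurrence(s) of y with (y - 2)
  => ( ( ( ( ( y - 2 ) + z ) - ( ( y - 2 ) + z ) ) + z ) * ( y - 2 ) ) <= 7

Answer: ( ( ( ( ( y - 2 ) + z ) - ( ( y - 2 ) + z ) ) + z ) * ( y - 2 ) ) <= 7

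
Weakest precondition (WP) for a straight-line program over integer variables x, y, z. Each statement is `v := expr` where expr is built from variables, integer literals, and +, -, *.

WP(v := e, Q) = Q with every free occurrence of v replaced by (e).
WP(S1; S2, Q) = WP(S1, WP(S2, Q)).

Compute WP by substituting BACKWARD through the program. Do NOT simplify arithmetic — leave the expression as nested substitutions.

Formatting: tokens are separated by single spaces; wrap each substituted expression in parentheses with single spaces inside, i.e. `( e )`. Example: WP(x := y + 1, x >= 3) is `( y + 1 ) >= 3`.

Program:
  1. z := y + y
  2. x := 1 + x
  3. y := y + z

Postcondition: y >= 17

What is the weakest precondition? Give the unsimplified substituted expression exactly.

post: y >= 17
stmt 3: y := y + z  -- replace 1 occurrence(s) of y with (y + z)
  => ( y + z ) >= 17
stmt 2: x := 1 + x  -- replace 0 occurrence(s) of x with (1 + x)
  => ( y + z ) >= 17
stmt 1: z := y + y  -- replace 1 occurrence(s) of z with (y + y)
  => ( y + ( y + y ) ) >= 17

Answer: ( y + ( y + y ) ) >= 17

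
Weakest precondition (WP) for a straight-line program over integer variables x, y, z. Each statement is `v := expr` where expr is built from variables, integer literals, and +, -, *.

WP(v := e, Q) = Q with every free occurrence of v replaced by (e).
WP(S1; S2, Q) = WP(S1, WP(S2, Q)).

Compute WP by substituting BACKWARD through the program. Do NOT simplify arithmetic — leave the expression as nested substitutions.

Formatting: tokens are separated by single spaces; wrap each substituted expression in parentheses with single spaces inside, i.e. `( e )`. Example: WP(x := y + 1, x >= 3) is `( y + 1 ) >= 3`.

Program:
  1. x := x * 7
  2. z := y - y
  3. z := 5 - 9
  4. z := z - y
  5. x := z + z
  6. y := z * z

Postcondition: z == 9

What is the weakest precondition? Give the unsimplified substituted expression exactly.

Answer: ( ( 5 - 9 ) - y ) == 9

Derivation:
post: z == 9
stmt 6: y := z * z  -- replace 0 occurrence(s) of y with (z * z)
  => z == 9
stmt 5: x := z + z  -- replace 0 occurrence(s) of x with (z + z)
  => z == 9
stmt 4: z := z - y  -- replace 1 occurrence(s) of z with (z - y)
  => ( z - y ) == 9
stmt 3: z := 5 - 9  -- replace 1 occurrence(s) of z with (5 - 9)
  => ( ( 5 - 9 ) - y ) == 9
stmt 2: z := y - y  -- replace 0 occurrence(s) of z with (y - y)
  => ( ( 5 - 9 ) - y ) == 9
stmt 1: x := x * 7  -- replace 0 occurrence(s) of x with (x * 7)
  => ( ( 5 - 9 ) - y ) == 9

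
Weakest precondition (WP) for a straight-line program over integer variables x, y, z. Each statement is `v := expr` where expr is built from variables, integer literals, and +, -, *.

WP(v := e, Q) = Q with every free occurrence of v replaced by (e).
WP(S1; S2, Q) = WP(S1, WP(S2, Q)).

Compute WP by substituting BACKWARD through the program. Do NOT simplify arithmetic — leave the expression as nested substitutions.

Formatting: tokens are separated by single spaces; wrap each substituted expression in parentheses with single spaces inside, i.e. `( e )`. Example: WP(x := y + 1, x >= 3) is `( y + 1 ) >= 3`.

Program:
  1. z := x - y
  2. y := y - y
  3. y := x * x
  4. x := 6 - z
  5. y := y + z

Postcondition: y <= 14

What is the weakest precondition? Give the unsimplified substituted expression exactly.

post: y <= 14
stmt 5: y := y + z  -- replace 1 occurrence(s) of y with (y + z)
  => ( y + z ) <= 14
stmt 4: x := 6 - z  -- replace 0 occurrence(s) of x with (6 - z)
  => ( y + z ) <= 14
stmt 3: y := x * x  -- replace 1 occurrence(s) of y with (x * x)
  => ( ( x * x ) + z ) <= 14
stmt 2: y := y - y  -- replace 0 occurrence(s) of y with (y - y)
  => ( ( x * x ) + z ) <= 14
stmt 1: z := x - y  -- replace 1 occurrence(s) of z with (x - y)
  => ( ( x * x ) + ( x - y ) ) <= 14

Answer: ( ( x * x ) + ( x - y ) ) <= 14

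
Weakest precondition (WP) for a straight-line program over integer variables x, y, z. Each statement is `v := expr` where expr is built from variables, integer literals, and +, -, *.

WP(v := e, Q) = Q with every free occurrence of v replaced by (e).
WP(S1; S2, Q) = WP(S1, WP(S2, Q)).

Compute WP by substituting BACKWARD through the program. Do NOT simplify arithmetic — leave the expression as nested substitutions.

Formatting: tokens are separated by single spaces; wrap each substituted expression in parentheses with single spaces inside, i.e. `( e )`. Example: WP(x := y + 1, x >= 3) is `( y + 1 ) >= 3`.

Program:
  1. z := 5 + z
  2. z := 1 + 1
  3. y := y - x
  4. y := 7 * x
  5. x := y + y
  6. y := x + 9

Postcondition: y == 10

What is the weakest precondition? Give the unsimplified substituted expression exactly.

Answer: ( ( ( 7 * x ) + ( 7 * x ) ) + 9 ) == 10

Derivation:
post: y == 10
stmt 6: y := x + 9  -- replace 1 occurrence(s) of y with (x + 9)
  => ( x + 9 ) == 10
stmt 5: x := y + y  -- replace 1 occurrence(s) of x with (y + y)
  => ( ( y + y ) + 9 ) == 10
stmt 4: y := 7 * x  -- replace 2 occurrence(s) of y with (7 * x)
  => ( ( ( 7 * x ) + ( 7 * x ) ) + 9 ) == 10
stmt 3: y := y - x  -- replace 0 occurrence(s) of y with (y - x)
  => ( ( ( 7 * x ) + ( 7 * x ) ) + 9 ) == 10
stmt 2: z := 1 + 1  -- replace 0 occurrence(s) of z with (1 + 1)
  => ( ( ( 7 * x ) + ( 7 * x ) ) + 9 ) == 10
stmt 1: z := 5 + z  -- replace 0 occurrence(s) of z with (5 + z)
  => ( ( ( 7 * x ) + ( 7 * x ) ) + 9 ) == 10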